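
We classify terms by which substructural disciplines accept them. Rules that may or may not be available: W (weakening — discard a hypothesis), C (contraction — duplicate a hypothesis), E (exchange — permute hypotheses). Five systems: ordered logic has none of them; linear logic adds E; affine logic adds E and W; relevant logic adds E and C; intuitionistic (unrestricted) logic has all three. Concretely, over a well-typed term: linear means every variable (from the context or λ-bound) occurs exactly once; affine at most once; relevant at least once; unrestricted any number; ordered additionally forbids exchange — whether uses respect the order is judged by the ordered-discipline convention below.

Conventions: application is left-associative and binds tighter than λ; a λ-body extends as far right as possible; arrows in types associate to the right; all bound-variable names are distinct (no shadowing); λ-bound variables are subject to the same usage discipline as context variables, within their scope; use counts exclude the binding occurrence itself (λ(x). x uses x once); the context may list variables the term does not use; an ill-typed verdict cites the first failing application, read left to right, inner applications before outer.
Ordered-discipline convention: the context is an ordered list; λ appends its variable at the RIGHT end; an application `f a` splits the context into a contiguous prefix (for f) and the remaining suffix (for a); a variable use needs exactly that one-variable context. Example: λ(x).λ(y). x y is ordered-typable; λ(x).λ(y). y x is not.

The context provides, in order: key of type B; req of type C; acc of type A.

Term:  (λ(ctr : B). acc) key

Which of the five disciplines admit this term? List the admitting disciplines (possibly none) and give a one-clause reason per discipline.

admitted in: affine, unrestricted
variable uses: key: 1×; req: 0×; acc: 1×; ctr (λ-bound): 0×
left-to-right use order: acc, key
typing: the term checks, with type A
ordered: ✗, req, ctr left unused
linear: ✗, req, ctr left unused
affine: ✓, none of key, req, acc, ctr used more than once
relevant: ✗, req, ctr left unused
unrestricted: ✓, type-checks (A) and nothing is barred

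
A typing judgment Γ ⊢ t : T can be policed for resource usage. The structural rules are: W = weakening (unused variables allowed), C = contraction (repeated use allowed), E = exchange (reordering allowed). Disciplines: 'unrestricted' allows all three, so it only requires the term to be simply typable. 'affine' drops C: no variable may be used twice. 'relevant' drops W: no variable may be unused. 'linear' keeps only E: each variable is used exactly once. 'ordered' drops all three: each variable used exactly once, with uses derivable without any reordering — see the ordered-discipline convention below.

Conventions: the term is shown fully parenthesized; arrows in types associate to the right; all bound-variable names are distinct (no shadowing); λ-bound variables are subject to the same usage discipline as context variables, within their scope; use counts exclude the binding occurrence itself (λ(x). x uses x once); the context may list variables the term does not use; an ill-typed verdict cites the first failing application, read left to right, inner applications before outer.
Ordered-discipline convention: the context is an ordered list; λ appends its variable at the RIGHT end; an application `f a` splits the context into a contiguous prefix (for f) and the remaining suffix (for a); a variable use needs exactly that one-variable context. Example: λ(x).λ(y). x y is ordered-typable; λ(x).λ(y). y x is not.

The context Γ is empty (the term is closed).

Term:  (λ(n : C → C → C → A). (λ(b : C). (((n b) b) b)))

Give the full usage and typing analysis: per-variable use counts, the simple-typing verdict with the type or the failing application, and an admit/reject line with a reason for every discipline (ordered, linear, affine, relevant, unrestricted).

counts: n [bound]: 1×; b [bound]: 3×
left-to-right use order: n, b, b, b
typing: well-typed — term : (C → C → C → A) → C → A
ordered: ✗, b ×3 used more than once (contraction)
linear: ✗, b ×3 used more than once (contraction)
affine: ✗, b ×3 used more than once (contraction)
relevant: ✓, none of n, b goes unused
unrestricted: ✓, well-typed at (C → C → C → A) → C → A; no restrictions here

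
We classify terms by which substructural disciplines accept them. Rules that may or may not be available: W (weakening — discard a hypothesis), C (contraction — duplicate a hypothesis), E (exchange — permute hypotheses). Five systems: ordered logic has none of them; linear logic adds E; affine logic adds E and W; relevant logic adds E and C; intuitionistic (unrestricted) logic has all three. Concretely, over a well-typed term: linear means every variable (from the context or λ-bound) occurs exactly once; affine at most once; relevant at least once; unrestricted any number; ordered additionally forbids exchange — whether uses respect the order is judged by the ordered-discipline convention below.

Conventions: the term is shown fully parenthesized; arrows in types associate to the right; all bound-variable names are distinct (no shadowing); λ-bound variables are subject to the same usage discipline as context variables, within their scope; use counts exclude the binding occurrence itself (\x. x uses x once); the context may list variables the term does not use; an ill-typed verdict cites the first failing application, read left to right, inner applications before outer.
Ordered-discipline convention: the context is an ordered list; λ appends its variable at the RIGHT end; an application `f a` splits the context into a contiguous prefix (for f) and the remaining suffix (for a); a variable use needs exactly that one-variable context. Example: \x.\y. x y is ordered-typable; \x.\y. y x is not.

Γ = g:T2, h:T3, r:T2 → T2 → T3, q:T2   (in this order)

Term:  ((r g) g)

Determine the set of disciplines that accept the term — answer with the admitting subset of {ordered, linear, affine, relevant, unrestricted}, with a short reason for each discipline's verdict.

admitting disciplines: unrestricted
usage: g=2; h=0; r=1; q=0
order of uses: r, g, g
typing: ✓ — T3
ordered: ✗, uses contraction: g ×2; h, q left unused
linear: ✗, uses contraction: g ×2; h, q left unused
affine: ✗, uses contraction: g ×2
relevant: ✗, h, q left unused
unrestricted: ✓, typability at T3 is all that's needed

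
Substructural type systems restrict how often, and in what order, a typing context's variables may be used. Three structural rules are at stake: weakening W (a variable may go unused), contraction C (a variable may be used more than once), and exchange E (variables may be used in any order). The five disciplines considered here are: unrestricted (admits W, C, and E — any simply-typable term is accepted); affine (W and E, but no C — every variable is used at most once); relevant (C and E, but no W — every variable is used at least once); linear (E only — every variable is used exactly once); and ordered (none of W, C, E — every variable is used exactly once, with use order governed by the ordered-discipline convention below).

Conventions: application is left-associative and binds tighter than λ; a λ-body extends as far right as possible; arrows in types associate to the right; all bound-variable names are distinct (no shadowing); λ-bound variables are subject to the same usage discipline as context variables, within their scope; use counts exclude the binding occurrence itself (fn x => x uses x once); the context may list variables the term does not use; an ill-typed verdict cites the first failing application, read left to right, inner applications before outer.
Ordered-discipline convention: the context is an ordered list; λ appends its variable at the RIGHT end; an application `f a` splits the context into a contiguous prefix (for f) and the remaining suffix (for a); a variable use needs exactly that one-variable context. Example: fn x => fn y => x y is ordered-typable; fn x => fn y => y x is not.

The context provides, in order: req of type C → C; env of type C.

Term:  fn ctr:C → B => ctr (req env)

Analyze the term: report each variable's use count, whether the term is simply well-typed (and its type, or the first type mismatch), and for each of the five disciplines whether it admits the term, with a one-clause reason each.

usage: req=1, env=1, ctr (bound)=1
left-to-right use order: ctr, req, env
typing: the term checks, with type (C → B) → B
ordered ✗ (no contiguous prefix/suffix split fits ctr, req, env)
linear ✓ (single use per variable (req, env, ctr))
affine ✓ (req, env, ctr: no repeats, contraction unneeded)
relevant ✓ (every one of req, env, ctr appears)
unrestricted ✓ (simply typable at (C → B) → B; W, C, E all held)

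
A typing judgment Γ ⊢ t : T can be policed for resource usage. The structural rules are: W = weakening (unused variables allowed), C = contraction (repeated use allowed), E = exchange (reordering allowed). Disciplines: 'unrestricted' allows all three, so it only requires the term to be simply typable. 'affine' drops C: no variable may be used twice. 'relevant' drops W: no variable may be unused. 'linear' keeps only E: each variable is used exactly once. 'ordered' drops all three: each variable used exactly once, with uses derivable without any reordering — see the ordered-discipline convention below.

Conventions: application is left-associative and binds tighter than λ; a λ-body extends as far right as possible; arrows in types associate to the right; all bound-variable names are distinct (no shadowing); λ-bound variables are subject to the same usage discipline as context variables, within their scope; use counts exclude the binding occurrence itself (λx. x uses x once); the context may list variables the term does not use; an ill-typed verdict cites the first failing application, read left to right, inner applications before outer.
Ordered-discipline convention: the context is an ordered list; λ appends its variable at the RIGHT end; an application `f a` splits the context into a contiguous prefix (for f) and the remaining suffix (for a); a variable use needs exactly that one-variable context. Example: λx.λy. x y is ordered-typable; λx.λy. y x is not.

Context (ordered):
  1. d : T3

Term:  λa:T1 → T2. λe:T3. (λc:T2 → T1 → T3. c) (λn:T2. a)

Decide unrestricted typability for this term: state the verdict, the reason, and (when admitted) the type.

no — not simply typable
variable uses: d: 0; a (λ-bound): 1; e (λ-bound): 0; c (λ-bound): 1; n (λ-bound): 0
uses in reading order: c, a
typing: ill-typed: argument of type T2 → T1 → T2 where T2 → T1 → T3 is required
summary: ordered ✗ · linear ✗ · affine ✗ · relevant ✗ · unrestricted ✗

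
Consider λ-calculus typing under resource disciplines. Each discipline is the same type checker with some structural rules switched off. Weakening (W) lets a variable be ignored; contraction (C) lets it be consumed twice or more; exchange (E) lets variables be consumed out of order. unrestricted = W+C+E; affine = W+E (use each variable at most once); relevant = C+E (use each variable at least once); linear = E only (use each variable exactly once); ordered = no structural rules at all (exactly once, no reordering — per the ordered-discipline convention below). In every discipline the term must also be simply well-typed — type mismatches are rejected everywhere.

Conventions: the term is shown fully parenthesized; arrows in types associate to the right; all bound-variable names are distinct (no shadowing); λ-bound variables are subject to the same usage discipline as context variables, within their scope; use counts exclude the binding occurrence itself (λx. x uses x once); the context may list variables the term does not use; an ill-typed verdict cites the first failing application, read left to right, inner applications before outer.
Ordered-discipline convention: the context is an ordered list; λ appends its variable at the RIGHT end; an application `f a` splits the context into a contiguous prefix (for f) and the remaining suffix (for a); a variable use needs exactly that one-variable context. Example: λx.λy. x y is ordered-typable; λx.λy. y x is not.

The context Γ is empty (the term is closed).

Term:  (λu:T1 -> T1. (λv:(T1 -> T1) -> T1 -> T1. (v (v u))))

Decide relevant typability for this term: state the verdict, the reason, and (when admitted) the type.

yes — u, v: all used, weakening unneeded; term : (T1 -> T1) -> ((T1 -> T1) -> T1 -> T1) -> T1 -> T1
usage: u (bound)=1; v (bound)=2
left-to-right use order: v, v, u
typing: well-typed at (T1 -> T1) -> ((T1 -> T1) -> T1 -> T1) -> T1 -> T1
all disciplines: ordered ✗ · linear ✗ · affine ✗ · relevant ✓ · unrestricted ✓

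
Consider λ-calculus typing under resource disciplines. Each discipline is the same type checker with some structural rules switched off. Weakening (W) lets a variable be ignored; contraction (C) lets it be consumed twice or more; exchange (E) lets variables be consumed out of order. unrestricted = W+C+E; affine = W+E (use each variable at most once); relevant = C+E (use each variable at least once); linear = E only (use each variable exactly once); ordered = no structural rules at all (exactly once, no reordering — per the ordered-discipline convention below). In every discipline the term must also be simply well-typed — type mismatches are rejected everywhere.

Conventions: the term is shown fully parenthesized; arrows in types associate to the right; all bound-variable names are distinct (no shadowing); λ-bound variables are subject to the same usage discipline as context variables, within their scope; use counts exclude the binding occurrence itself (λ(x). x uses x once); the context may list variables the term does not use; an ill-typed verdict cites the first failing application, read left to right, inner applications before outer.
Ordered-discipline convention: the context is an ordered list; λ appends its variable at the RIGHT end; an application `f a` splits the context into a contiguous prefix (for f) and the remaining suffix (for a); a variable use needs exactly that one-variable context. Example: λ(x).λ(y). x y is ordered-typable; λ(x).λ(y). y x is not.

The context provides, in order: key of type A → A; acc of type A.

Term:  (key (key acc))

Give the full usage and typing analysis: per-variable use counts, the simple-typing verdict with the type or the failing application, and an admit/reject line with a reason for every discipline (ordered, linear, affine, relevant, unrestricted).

usage: key: 2×, acc: 1×
uses in reading order: key, key, acc
typing: the term checks, with type A
ordered: ✗ — key ×2 used more than once (contraction)
linear: ✗ — key ×2 used more than once (contraction)
affine: ✗ — key ×2 used more than once (contraction)
relevant: ✓ — at least one use each (key, acc)
unrestricted: ✓ — simply typable at A; W, C, E all held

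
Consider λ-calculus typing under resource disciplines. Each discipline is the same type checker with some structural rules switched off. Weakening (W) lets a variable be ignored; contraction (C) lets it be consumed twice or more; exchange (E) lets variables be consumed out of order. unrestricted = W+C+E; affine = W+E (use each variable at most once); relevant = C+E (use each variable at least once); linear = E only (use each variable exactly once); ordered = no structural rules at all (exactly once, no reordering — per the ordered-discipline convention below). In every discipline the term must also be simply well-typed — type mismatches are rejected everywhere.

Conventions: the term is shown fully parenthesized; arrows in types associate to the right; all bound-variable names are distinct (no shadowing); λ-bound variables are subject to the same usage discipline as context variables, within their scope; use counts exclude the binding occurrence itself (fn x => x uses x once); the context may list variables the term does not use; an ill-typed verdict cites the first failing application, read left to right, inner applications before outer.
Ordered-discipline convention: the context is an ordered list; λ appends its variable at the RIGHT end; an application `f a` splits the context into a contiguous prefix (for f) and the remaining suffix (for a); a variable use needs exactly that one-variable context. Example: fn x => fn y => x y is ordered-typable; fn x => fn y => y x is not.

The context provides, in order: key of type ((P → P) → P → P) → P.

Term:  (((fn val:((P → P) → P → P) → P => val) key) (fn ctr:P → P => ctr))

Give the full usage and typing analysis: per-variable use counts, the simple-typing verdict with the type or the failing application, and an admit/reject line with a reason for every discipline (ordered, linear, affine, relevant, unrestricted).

usage: key ×1, val (bound) ×1, ctr (bound) ×1
uses in reading order: val, key, ctr
typing: well-typed at P
ordered: ✓, key, val, ctr once each; derivable with no W/C/E
linear: ✓, key, val, ctr: one use apiece
affine: ✓, none of key, val, ctr used more than once
relevant: ✓, none of key, val, ctr goes unused
unrestricted: ✓, well-typed at P; no restrictions here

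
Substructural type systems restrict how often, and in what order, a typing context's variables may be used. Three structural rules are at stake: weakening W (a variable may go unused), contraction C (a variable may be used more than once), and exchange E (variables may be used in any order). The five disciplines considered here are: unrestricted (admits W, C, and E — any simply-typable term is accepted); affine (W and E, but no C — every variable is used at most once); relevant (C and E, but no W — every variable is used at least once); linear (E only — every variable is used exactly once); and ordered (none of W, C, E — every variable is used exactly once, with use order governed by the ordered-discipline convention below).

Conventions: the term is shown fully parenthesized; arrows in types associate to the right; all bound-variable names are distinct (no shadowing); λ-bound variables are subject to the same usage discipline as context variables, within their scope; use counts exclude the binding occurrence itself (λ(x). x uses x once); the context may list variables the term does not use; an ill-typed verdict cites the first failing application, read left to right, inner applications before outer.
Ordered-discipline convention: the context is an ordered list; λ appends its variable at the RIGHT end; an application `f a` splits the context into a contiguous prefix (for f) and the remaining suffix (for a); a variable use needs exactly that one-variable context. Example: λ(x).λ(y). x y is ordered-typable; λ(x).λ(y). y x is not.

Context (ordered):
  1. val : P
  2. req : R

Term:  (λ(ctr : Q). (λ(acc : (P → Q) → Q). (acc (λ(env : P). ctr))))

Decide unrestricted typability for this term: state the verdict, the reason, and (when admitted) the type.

yes — simply typable at Q → ((P → Q) → Q) → Q; W, C, E all held; term : Q → ((P → Q) → Q) → Q
use counts: val ×0, req ×0, ctr (λ-bound) ×1, acc (λ-bound) ×1, env (λ-bound) ×0
left-to-right use order: acc, ctr
typing: the term checks, with type Q → ((P → Q) → Q) → Q
across the five disciplines: ordered ✗; linear ✗; affine ✓; relevant ✗; unrestricted ✓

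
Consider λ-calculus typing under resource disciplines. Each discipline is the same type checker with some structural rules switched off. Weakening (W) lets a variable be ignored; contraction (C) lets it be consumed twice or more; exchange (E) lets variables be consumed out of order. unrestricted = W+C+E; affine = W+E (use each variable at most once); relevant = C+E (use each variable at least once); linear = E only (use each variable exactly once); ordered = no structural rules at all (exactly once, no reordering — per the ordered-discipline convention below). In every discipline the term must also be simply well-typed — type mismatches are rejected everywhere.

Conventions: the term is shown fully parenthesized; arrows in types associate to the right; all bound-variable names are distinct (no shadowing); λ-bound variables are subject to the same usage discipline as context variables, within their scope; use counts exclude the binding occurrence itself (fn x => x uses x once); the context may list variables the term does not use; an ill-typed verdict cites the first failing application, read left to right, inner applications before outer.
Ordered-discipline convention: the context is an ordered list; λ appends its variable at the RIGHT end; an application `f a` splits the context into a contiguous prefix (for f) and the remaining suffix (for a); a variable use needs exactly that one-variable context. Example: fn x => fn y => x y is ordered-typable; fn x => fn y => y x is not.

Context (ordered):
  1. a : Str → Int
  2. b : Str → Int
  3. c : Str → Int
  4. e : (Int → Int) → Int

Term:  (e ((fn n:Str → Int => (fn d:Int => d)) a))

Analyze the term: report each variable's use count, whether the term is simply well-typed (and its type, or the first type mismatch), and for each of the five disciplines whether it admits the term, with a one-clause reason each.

variable uses: a=1, b=0, c=0, e=1, n (λ-bound)=0, d (λ-bound)=1
order of uses: e, d, a
typing: ✓ — Int
ordered: ✗, b, c, n never used (weakening)
linear: ✗, b, c, n never used (weakening)
affine: ✓, no duplicate uses among a, b, c, e, n, d
relevant: ✗, b, c, n never used (weakening)
unrestricted: ✓, type-checks (Int) and nothing is barred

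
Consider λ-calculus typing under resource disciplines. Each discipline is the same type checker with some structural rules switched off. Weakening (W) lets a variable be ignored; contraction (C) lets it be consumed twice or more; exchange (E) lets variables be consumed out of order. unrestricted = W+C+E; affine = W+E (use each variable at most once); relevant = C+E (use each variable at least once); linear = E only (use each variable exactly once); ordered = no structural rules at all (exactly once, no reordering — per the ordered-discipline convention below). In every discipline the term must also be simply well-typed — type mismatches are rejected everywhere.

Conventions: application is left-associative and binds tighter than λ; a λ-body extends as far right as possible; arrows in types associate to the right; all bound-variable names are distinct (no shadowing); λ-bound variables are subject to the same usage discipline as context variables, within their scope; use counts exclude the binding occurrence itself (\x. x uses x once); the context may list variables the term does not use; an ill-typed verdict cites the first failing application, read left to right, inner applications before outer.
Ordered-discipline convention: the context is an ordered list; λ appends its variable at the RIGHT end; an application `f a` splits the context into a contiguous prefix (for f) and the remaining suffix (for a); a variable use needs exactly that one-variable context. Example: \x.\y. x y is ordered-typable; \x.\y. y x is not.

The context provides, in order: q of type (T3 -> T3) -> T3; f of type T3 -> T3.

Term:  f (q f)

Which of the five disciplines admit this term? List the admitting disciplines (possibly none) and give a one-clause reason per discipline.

admitted in: relevant, unrestricted
use counts: q=1; f=2
left-to-right use order: f, q, f
typing: well-typed — term : T3
ordered: ✗ — needs contraction — f ×2
linear: ✗ — needs contraction — f ×2
affine: ✗ — needs contraction — f ×2
relevant: ✓ — at least one use each (q, f)
unrestricted: ✓ — typability at T3 is all that's needed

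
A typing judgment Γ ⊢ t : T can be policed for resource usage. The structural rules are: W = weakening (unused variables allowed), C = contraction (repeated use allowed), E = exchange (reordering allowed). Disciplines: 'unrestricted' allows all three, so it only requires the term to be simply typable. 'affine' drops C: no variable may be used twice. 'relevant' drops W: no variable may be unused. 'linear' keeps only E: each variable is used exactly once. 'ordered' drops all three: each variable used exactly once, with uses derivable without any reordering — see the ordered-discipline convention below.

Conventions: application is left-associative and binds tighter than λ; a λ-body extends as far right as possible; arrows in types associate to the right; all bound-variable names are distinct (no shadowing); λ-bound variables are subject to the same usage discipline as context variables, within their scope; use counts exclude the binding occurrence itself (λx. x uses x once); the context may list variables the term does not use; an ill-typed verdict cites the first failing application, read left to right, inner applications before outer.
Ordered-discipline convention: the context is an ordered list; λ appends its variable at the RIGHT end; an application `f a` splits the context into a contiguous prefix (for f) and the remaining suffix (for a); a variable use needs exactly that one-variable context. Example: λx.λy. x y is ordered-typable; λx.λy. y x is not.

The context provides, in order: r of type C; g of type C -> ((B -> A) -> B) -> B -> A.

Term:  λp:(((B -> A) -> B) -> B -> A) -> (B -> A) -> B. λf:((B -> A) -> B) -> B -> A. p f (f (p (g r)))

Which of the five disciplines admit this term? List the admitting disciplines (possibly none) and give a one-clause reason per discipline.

admitted in: relevant, unrestricted
usage: r=1; g=1; p (bound)=2; f (bound)=2
use order (left to right): p, f, f, p, g, r
typing: well-typed at ((((B -> A) -> B) -> B -> A) -> (B -> A) -> B) -> (((B -> A) -> B) -> B -> A) -> B
ordered: ✗ — repeated use of p ×2, f ×2
linear: ✗ — repeated use of p ×2, f ×2
affine: ✗ — repeated use of p ×2, f ×2
relevant: ✓ — r, g, p, f: all used, weakening unneeded
unrestricted: ✓ — well-typed at ((((B -> A) -> B) -> B -> A) -> (B -> A) -> B) -> (((B -> A) -> B) -> B -> A) -> B; no restrictions here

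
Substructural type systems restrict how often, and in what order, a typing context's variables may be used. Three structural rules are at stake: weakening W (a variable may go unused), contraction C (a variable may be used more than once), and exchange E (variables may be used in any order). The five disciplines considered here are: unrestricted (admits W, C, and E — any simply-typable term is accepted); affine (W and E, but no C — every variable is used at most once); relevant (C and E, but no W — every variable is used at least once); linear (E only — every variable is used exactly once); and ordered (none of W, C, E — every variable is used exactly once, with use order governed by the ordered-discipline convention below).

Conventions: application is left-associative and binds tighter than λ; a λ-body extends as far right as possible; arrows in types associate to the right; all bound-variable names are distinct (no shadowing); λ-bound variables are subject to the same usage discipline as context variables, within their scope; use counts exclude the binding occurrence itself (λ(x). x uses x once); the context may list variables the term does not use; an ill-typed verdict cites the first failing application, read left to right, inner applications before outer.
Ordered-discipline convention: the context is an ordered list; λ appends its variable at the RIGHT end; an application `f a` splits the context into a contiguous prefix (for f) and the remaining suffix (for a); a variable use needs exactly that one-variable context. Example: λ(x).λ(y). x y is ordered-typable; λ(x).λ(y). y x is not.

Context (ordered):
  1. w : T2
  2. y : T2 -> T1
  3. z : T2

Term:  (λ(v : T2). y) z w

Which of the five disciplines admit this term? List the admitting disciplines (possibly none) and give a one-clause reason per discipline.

admitting disciplines: affine, unrestricted
use counts: w ×1; y ×1; z ×1; v [bound] ×0
order of uses: y, z, w
typing: well-typed at T1
ordered: ✗, unused: v — weakening required
linear: ✗, unused: v — weakening required
affine: ✓, w, y, z, v: no repeats, contraction unneeded
relevant: ✗, unused: v — weakening required
unrestricted: ✓, type-checks (T1) and nothing is barred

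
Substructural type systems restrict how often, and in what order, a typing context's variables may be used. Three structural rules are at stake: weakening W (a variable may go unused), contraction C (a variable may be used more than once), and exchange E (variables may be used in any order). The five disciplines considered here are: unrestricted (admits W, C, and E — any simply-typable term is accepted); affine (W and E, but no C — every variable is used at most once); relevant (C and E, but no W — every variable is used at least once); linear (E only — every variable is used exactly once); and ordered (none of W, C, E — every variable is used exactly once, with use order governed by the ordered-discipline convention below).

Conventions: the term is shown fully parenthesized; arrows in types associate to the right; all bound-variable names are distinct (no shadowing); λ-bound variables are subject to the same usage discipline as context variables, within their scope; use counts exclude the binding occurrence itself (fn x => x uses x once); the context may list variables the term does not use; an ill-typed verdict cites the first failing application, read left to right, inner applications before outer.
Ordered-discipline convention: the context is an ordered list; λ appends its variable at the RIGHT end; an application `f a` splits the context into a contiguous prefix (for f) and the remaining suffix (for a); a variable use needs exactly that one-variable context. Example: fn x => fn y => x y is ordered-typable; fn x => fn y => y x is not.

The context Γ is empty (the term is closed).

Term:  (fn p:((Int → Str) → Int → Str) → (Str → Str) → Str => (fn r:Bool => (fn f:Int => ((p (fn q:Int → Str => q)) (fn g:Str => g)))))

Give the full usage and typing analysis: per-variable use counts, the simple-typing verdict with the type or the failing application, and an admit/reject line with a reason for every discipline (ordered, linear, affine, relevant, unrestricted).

counts: p [bound]: 1, r [bound]: 0, f [bound]: 0, q [bound]: 1, g [bound]: 1
uses in reading order: p, q, g
typing: well-typed at (((Int → Str) → Int → Str) → (Str → Str) → Str) → Bool → Int → Str
ordered: ✗, r, f left unused
linear: ✗, r, f left unused
affine: ✓, no duplicate uses among p, r, f, q, g
relevant: ✗, r, f left unused
unrestricted: ✓, simply typable at (((Int → Str) → Int → Str) → (Str → Str) → Str) → Bool → Int → Str; W, C, E all held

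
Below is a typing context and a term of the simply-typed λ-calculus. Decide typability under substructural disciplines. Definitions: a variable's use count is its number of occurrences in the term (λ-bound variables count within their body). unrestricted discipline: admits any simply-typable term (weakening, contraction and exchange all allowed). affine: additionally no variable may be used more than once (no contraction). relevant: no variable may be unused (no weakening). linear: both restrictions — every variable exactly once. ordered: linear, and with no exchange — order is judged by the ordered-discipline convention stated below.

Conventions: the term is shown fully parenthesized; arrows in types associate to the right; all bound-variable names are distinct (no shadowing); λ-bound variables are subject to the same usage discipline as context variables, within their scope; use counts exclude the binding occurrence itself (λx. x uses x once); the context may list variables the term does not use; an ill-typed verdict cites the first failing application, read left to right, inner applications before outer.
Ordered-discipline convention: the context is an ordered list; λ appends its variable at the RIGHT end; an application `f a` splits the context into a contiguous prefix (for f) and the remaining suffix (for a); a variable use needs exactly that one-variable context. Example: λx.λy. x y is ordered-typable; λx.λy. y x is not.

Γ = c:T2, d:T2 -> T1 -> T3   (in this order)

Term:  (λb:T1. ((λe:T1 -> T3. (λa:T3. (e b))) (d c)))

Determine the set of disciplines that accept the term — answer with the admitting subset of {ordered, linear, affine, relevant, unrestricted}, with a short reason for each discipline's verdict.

admitting disciplines: affine, unrestricted
use counts: c: 1×, d: 1×, b [bound]: 1×, e [bound]: 1×, a [bound]: 0×
uses in reading order: e, b, d, c
typing: well-typed at T1 -> T3 -> T3
ordered: ✗, needs weakening: a unused
linear: ✗, needs weakening: a unused
affine: ✓, at most one use each (c, d, b, e, a)
relevant: ✗, needs weakening: a unused
unrestricted: ✓, simply typable at T1 -> T3 -> T3; W, C, E all held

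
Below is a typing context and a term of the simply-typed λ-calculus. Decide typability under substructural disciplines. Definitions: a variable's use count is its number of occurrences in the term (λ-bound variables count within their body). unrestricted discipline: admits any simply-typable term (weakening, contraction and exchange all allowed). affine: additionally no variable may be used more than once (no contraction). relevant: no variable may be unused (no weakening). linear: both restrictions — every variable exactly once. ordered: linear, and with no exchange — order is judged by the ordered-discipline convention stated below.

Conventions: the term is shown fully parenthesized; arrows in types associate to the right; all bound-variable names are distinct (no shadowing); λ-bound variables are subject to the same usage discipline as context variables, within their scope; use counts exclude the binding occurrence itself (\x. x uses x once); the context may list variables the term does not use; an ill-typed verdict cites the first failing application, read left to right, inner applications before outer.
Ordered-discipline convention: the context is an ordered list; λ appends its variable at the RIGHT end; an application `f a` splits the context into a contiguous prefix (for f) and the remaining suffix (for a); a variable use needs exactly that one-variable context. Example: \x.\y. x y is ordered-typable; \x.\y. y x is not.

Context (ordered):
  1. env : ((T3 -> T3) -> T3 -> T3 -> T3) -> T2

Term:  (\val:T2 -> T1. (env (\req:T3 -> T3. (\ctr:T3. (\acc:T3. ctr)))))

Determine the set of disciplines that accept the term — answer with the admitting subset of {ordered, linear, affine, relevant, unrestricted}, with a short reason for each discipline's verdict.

admitted in: affine, unrestricted
use counts: env=1, val (λ-bound)=0, req (λ-bound)=0, ctr (λ-bound)=1, acc (λ-bound)=0
order of uses: env, ctr
typing: the term checks, with type (T2 -> T1) -> T2
ordered ✗ (val, req, acc never used (weakening))
linear ✗ (val, req, acc never used (weakening))
affine ✓ (at most one use each (env, val, req, ctr, acc))
relevant ✗ (val, req, acc never used (weakening))
unrestricted ✓ (type-checks ((T2 -> T1) -> T2) and nothing is barred)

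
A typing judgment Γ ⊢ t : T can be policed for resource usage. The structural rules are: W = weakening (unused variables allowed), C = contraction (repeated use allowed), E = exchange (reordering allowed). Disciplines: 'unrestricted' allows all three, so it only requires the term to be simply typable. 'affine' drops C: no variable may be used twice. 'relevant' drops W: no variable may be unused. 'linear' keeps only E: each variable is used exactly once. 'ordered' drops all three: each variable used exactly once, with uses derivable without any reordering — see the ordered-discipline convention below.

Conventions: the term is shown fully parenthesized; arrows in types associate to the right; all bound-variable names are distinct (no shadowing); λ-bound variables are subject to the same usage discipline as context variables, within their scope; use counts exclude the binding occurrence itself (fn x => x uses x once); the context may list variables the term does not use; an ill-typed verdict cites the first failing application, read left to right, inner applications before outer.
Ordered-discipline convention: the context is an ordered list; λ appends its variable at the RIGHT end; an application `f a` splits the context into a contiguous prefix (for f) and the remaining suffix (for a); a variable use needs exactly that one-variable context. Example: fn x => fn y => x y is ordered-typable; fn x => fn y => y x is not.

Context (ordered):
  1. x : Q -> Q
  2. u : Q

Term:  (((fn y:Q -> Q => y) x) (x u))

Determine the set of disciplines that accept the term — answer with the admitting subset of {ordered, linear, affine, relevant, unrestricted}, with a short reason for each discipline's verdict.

admitted by: relevant, unrestricted
usage: x: 2×; u: 1×; y (λ-bound): 1×
order of uses: y, x, x, u
typing: ✓ — Q
ordered: ✗ — x ×2 used more than once (contraction)
linear: ✗ — x ×2 used more than once (contraction)
affine: ✗ — x ×2 used more than once (contraction)
relevant: ✓ — at least one use each (x, u, y)
unrestricted: ✓ — simply typable at Q; W, C, E all held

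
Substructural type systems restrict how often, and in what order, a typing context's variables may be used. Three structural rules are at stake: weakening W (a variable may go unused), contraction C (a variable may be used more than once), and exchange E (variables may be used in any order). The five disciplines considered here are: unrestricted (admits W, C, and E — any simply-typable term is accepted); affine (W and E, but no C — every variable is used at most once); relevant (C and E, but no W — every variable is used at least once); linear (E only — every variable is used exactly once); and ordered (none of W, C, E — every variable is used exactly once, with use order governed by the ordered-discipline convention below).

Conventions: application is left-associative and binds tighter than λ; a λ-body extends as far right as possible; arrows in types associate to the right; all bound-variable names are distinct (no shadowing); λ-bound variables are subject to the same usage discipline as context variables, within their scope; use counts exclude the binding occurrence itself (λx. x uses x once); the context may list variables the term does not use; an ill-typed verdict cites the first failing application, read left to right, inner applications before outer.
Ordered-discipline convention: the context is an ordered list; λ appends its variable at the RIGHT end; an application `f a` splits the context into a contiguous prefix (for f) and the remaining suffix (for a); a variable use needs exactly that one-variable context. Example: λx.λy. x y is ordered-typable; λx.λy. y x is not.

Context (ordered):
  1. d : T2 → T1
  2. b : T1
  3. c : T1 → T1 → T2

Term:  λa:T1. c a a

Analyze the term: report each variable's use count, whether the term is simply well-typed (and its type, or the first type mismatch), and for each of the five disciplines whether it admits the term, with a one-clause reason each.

use counts: d=0, b=0, c=1, a (λ-bound)=2
order of uses: c, a, a
typing: the term checks, with type T1 → T2
ordered ✗ (needs contraction — a ×2; unused: d, b — weakening required)
linear ✗ (needs contraction — a ×2; unused: d, b — weakening required)
affine ✗ (needs contraction — a ×2)
relevant ✗ (unused: d, b — weakening required)
unrestricted ✓ (well-typed at T1 → T2; no restrictions here)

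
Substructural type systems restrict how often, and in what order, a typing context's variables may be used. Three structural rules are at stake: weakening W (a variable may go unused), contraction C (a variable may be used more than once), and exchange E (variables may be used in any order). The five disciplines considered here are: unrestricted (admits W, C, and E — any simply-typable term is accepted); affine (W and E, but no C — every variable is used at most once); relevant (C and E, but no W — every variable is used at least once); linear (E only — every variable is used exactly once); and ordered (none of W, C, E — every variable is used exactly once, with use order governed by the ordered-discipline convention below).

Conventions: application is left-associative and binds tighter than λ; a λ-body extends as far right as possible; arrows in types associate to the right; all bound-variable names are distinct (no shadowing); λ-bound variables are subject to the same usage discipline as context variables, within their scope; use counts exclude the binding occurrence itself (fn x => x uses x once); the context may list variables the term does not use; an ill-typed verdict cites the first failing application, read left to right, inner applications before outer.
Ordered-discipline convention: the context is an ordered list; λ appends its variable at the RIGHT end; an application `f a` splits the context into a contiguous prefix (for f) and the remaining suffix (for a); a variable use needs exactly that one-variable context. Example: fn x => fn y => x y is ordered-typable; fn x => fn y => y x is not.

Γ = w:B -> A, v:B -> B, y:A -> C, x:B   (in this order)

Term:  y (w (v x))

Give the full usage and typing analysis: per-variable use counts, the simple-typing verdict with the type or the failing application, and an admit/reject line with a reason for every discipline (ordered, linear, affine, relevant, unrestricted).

counts: w=1, v=1, y=1, x=1
use order (left to right): y, w, v, x
typing: well-typed at C
ordered: ✗, no ordered split (uses run y, w, v, x)
linear: ✓, each of w, v, y, x used exactly once
affine: ✓, no duplicate uses among w, v, y, x
relevant: ✓, none of w, v, y, x goes unused
unrestricted: ✓, well-typed at C; no restrictions here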